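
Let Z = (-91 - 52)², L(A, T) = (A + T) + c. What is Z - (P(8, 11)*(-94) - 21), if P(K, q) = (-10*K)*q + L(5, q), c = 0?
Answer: -60746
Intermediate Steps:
L(A, T) = A + T (L(A, T) = (A + T) + 0 = A + T)
P(K, q) = 5 + q - 10*K*q (P(K, q) = (-10*K)*q + (5 + q) = -10*K*q + (5 + q) = 5 + q - 10*K*q)
Z = 20449 (Z = (-143)² = 20449)
Z - (P(8, 11)*(-94) - 21) = 20449 - ((5 + 11 - 10*8*11)*(-94) - 21) = 20449 - ((5 + 11 - 880)*(-94) - 21) = 20449 - (-864*(-94) - 21) = 20449 - (81216 - 21) = 20449 - 1*81195 = 20449 - 81195 = -60746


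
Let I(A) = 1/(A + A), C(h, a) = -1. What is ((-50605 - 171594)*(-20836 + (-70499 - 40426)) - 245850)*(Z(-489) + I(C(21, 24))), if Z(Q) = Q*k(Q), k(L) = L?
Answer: 14001421866439949/2 ≈ 7.0007e+15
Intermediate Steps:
I(A) = 1/(2*A)
Z(Q) = Q**2 (Z(Q) = Q*Q = Q**2)
((-50605 - 171594)*(-20836 + (-70499 - 40426)) - 245850)*(Z(-489) + I(C(21, 24))) = ((-50605 - 171594)*(-20836 + (-70499 - 40426)) - 245850)*((-489)**2 + (1/2)/(-1)) = (-222199*(-20836 - 110925) - 245850)*(239121 + (1/2)*(-1)) = (-222199*(-131761) - 245850)*(239121 - 1/2) = (29277162439 - 245850)*(478241/2) = 29276916589*(478241/2) = 14001421866439949/2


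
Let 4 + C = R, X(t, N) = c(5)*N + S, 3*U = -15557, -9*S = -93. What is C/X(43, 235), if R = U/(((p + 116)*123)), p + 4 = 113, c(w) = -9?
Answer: 347657/174739950 ≈ 0.0019896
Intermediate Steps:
S = 31/3 (S = -⅑*(-93) = 31/3 ≈ 10.333)
p = 109 (p = -4 + 113 = 109)
U = -15557/3 (U = (⅓)*(-15557) = -15557/3 ≈ -5185.7)
R = -15557/83025 (R = -15557*1/(123*(109 + 116))/3 = -15557/(3*(225*123)) = -15557/3/27675 = -15557/3*1/27675 = -15557/83025 ≈ -0.18738)
X(t, N) = 31/3 - 9*N (X(t, N) = -9*N + 31/3 = 31/3 - 9*N)
C = -347657/83025 (C = -4 - 15557/83025 = -347657/83025 ≈ -4.1874)
C/X(43, 235) = -347657/(83025*(31/3 - 9*235)) = -347657/(83025*(31/3 - 2115)) = -347657/(83025*(-6314/3)) = -347657/83025*(-3/6314) = 347657/174739950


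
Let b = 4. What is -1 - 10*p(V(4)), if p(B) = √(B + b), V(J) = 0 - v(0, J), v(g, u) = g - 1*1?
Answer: -1 - 10*√5 ≈ -23.361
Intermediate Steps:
v(g, u) = -1 + g (v(g, u) = g - 1 = -1 + g)
V(J) = 1 (V(J) = 0 - (-1 + 0) = 0 - 1*(-1) = 0 + 1 = 1)
p(B) = √(4 + B) (p(B) = √(B + 4) = √(4 + B))
-1 - 10*p(V(4)) = -1 - 10*√(4 + 1) = -1 - 10*√5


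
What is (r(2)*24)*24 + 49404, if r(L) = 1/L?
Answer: 49692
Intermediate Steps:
r(L) = 1/L
(r(2)*24)*24 + 49404 = (24/2)*24 + 49404 = ((1/2)*24)*24 + 49404 = 12*24 + 49404 = 288 + 49404 = 49692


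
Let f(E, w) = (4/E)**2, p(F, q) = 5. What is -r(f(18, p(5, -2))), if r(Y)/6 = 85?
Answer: -510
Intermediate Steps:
f(E, w) = 16/E**2
r(Y) = 510 (r(Y) = 6*85 = 510)
-r(f(18, p(5, -2))) = -1*510 = -510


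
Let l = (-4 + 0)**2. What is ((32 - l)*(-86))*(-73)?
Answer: 100448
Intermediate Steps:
l = 16 (l = (-4)**2 = 16)
((32 - l)*(-86))*(-73) = ((32 - 1*16)*(-86))*(-73) = ((32 - 16)*(-86))*(-73) = (16*(-86))*(-73) = -1376*(-73) = 100448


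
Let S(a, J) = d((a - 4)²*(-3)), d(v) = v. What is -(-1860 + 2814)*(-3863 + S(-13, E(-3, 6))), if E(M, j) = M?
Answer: 4512420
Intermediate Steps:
S(a, J) = -3*(-4 + a)² (S(a, J) = (a - 4)²*(-3) = (-4 + a)²*(-3) = -3*(-4 + a)²)
-(-1860 + 2814)*(-3863 + S(-13, E(-3, 6))) = -(-1860 + 2814)*(-3863 - 3*(-4 - 13)²) = -954*(-3863 - 3*(-17)²) = -954*(-3863 - 3*289) = -954*(-3863 - 867) = -954*(-4730) = -1*(-4512420) = 4512420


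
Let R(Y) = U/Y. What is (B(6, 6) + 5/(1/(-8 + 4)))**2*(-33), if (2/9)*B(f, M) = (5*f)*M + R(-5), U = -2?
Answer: -517231473/25 ≈ -2.0689e+7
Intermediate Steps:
R(Y) = -2/Y
B(f, M) = 9/5 + 45*M*f/2 (B(f, M) = 9*((5*f)*M - 2/(-5))/2 = 9*(5*M*f - 2*(-1/5))/2 = 9*(5*M*f + 2/5)/2 = 9*(2/5 + 5*M*f)/2 = 9/5 + 45*M*f/2)
(B(6, 6) + 5/(1/(-8 + 4)))**2*(-33) = ((9/5 + (45/2)*6*6) + 5/(1/(-8 + 4)))**2*(-33) = ((9/5 + 810) + 5/(1/(-4)))**2*(-33) = (4059/5 + 5/(-1/4))**2*(-33) = (4059/5 + 5*(-4))**2*(-33) = (4059/5 - 20)**2*(-33) = (3959/5)**2*(-33) = (15673681/25)*(-33) = -517231473/25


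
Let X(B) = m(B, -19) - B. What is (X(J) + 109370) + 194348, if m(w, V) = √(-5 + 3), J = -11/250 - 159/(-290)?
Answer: 1100975922/3625 + I*√2 ≈ 3.0372e+5 + 1.4142*I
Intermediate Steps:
J = 1828/3625 (J = -11*1/250 - 159*(-1/290) = -11/250 + 159/290 = 1828/3625 ≈ 0.50428)
m(w, V) = I*√2 (m(w, V) = √(-2) = I*√2)
X(B) = -B + I*√2 (X(B) = I*√2 - B = -B + I*√2)
(X(J) + 109370) + 194348 = ((-1*1828/3625 + I*√2) + 109370) + 194348 = ((-1828/3625 + I*√2) + 109370) + 194348 = (396464422/3625 + I*√2) + 194348 = 1100975922/3625 + I*√2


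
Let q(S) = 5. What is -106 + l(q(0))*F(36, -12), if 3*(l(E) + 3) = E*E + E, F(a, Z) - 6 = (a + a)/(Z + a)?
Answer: -43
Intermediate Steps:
F(a, Z) = 6 + 2*a/(Z + a) (F(a, Z) = 6 + (a + a)/(Z + a) = 6 + (2*a)/(Z + a) = 6 + 2*a/(Z + a))
l(E) = -3 + E/3 + E²/3 (l(E) = -3 + (E*E + E)/3 = -3 + (E² + E)/3 = -3 + (E + E²)/3 = -3 + (E/3 + E²/3) = -3 + E/3 + E²/3)
-106 + l(q(0))*F(36, -12) = -106 + (-3 + (⅓)*5 + (⅓)*5²)*(2*(3*(-12) + 4*36)/(-12 + 36)) = -106 + (-3 + 5/3 + (⅓)*25)*(2*(-36 + 144)/24) = -106 + (-3 + 5/3 + 25/3)*(2*(1/24)*108) = -106 + 7*9 = -106 + 63 = -43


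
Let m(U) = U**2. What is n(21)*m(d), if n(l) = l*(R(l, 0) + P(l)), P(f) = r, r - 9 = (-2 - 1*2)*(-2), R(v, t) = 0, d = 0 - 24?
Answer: 205632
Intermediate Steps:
d = -24
r = 17 (r = 9 + (-2 - 1*2)*(-2) = 9 + (-2 - 2)*(-2) = 9 - 4*(-2) = 9 + 8 = 17)
P(f) = 17
n(l) = 17*l (n(l) = l*(0 + 17) = l*17 = 17*l)
n(21)*m(d) = (17*21)*(-24)**2 = 357*576 = 205632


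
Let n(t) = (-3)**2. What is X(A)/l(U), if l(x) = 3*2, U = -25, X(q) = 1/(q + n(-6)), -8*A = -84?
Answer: 1/117 ≈ 0.0085470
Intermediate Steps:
n(t) = 9
A = 21/2 (A = -1/8*(-84) = 21/2 ≈ 10.500)
X(q) = 1/(9 + q) (X(q) = 1/(q + 9) = 1/(9 + q))
l(x) = 6
X(A)/l(U) = 1/((9 + 21/2)*6) = (1/6)/(39/2) = (2/39)*(1/6) = 1/117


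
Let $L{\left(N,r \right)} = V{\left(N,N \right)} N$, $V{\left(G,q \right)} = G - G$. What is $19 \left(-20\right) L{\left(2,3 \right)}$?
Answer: $0$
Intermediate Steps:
$V{\left(G,q \right)} = 0$
$L{\left(N,r \right)} = 0$ ($L{\left(N,r \right)} = 0 N = 0$)
$19 \left(-20\right) L{\left(2,3 \right)} = 19 \left(-20\right) 0 = \left(-380\right) 0 = 0$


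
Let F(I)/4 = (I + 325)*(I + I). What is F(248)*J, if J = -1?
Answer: -1136832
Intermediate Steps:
F(I) = 8*I*(325 + I) (F(I) = 4*((I + 325)*(I + I)) = 4*((325 + I)*(2*I)) = 4*(2*I*(325 + I)) = 8*I*(325 + I))
F(248)*J = (8*248*(325 + 248))*(-1) = (8*248*573)*(-1) = 1136832*(-1) = -1136832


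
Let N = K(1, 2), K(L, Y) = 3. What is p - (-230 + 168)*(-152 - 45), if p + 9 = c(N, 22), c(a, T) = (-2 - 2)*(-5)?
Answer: -12203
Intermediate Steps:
N = 3
c(a, T) = 20 (c(a, T) = -4*(-5) = 20)
p = 11 (p = -9 + 20 = 11)
p - (-230 + 168)*(-152 - 45) = 11 - (-230 + 168)*(-152 - 45) = 11 - (-62)*(-197) = 11 - 1*12214 = 11 - 12214 = -12203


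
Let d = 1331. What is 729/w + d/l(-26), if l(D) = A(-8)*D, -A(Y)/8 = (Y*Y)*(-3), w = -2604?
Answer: -2714939/8666112 ≈ -0.31328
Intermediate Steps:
A(Y) = 24*Y² (A(Y) = -8*Y*Y*(-3) = -8*Y²*(-3) = -(-24)*Y² = 24*Y²)
l(D) = 1536*D (l(D) = (24*(-8)²)*D = (24*64)*D = 1536*D)
729/w + d/l(-26) = 729/(-2604) + 1331/((1536*(-26))) = 729*(-1/2604) + 1331/(-39936) = -243/868 + 1331*(-1/39936) = -243/868 - 1331/39936 = -2714939/8666112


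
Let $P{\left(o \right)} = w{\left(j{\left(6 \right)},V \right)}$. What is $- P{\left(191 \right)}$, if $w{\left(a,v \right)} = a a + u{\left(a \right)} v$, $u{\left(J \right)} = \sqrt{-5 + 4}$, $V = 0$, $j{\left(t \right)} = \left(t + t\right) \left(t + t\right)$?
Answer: $-20736$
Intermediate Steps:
$j{\left(t \right)} = 4 t^{2}$ ($j{\left(t \right)} = 2 t 2 t = 4 t^{2}$)
$u{\left(J \right)} = i$ ($u{\left(J \right)} = \sqrt{-1} = i$)
$w{\left(a,v \right)} = a^{2} + i v$ ($w{\left(a,v \right)} = a a + i v = a^{2} + i v$)
$P{\left(o \right)} = 20736$ ($P{\left(o \right)} = \left(4 \cdot 6^{2}\right)^{2} + i 0 = \left(4 \cdot 36\right)^{2} + 0 = 144^{2} + 0 = 20736 + 0 = 20736$)
$- P{\left(191 \right)} = \left(-1\right) 20736 = -20736$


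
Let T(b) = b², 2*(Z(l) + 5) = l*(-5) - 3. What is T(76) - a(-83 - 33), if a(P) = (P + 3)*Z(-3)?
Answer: 5889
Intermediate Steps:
Z(l) = -13/2 - 5*l/2 (Z(l) = -5 + (l*(-5) - 3)/2 = -5 + (-5*l - 3)/2 = -5 + (-3 - 5*l)/2 = -5 + (-3/2 - 5*l/2) = -13/2 - 5*l/2)
a(P) = 3 + P (a(P) = (P + 3)*(-13/2 - 5/2*(-3)) = (3 + P)*(-13/2 + 15/2) = (3 + P)*1 = 3 + P)
T(76) - a(-83 - 33) = 76² - (3 + (-83 - 33)) = 5776 - (3 - 116) = 5776 - 1*(-113) = 5776 + 113 = 5889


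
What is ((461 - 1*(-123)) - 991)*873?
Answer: -355311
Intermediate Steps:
((461 - 1*(-123)) - 991)*873 = ((461 + 123) - 991)*873 = (584 - 991)*873 = -407*873 = -355311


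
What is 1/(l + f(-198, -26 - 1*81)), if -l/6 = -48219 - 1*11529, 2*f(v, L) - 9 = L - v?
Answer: 1/358538 ≈ 2.7891e-6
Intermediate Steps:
f(v, L) = 9/2 + L/2 - v/2 (f(v, L) = 9/2 + (L - v)/2 = 9/2 + (L/2 - v/2) = 9/2 + L/2 - v/2)
l = 358488 (l = -6*(-48219 - 1*11529) = -6*(-48219 - 11529) = -6*(-59748) = 358488)
1/(l + f(-198, -26 - 1*81)) = 1/(358488 + (9/2 + (-26 - 1*81)/2 - ½*(-198))) = 1/(358488 + (9/2 + (-26 - 81)/2 + 99)) = 1/(358488 + (9/2 + (½)*(-107) + 99)) = 1/(358488 + (9/2 - 107/2 + 99)) = 1/(358488 + 50) = 1/358538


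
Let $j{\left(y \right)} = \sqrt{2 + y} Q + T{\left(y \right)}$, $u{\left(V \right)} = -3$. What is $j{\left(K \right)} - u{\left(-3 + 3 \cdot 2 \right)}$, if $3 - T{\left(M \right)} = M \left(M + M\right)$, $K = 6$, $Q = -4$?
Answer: $-66 - 8 \sqrt{2} \approx -77.314$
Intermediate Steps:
$T{\left(M \right)} = 3 - 2 M^{2}$ ($T{\left(M \right)} = 3 - M \left(M + M\right) = 3 - M 2 M = 3 - 2 M^{2}$)
$j{\left(y \right)} = 3 - 4 \sqrt{2 + y} - 2 y^{2}$ ($j{\left(y \right)} = \sqrt{2 + y} \left(-4\right) - \left(-3 + 2 y^{2}\right) = - 4 \sqrt{2 + y} - \left(-3 + 2 y^{2}\right) = 3 - 4 \sqrt{2 + y} - 2 y^{2}$)
$j{\left(K \right)} - u{\left(-3 + 3 \cdot 2 \right)} = \left(3 - 4 \sqrt{2 + 6} - 2 \cdot 6^{2}\right) - -3 = \left(3 - 4 \sqrt{8} - 72\right) + 3 = \left(3 - 4 \cdot 2 \sqrt{2} - 72\right) + 3 = \left(3 - 8 \sqrt{2} - 72\right) + 3 = \left(-69 - 8 \sqrt{2}\right) + 3 = -66 - 8 \sqrt{2}$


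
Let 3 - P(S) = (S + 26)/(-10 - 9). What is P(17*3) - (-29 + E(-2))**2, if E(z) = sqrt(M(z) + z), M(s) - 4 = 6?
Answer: -15997/19 + 116*sqrt(2) ≈ -677.90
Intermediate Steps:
M(s) = 10 (M(s) = 4 + 6 = 10)
P(S) = 83/19 + S/19 (P(S) = 3 - (S + 26)/(-10 - 9) = 3 - (26 + S)/(-19) = 3 - (26 + S)*(-1)/19 = 3 - (-26/19 - S/19) = 3 + (26/19 + S/19) = 83/19 + S/19)
E(z) = sqrt(10 + z)
P(17*3) - (-29 + E(-2))**2 = (83/19 + (17*3)/19) - (-29 + sqrt(10 - 2))**2 = (83/19 + (1/19)*51) - (-29 + sqrt(8))**2 = (83/19 + 51/19) - (-29 + 2*sqrt(2))**2 = 134/19 - (-29 + 2*sqrt(2))**2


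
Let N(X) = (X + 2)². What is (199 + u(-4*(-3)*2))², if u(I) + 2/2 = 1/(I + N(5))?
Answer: 208947025/5329 ≈ 39209.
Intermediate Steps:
N(X) = (2 + X)²
u(I) = -1 + 1/(49 + I) (u(I) = -1 + 1/(I + (2 + 5)²) = -1 + 1/(I + 7²) = -1 + 1/(I + 49) = -1 + 1/(49 + I))
(199 + u(-4*(-3)*2))² = (199 + (-48 - (-4*(-3))*2)/(49 - 4*(-3)*2))² = (199 + (-48 - 12*2)/(49 + 12*2))² = (199 + (-48 - 1*24)/(49 + 24))² = (199 + (-48 - 24)/73)² = (199 + (1/73)*(-72))² = (199 - 72/73)² = (14455/73)² = 208947025/5329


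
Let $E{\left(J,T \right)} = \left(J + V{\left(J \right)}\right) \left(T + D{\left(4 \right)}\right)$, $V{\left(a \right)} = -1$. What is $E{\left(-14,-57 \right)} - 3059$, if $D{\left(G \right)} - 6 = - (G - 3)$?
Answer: $-2279$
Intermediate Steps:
$D{\left(G \right)} = 9 - G$ ($D{\left(G \right)} = 6 - \left(G - 3\right) = 6 - \left(-3 + G\right) = 9 - G$)
$E{\left(J,T \right)} = \left(-1 + J\right) \left(5 + T\right)$ ($E{\left(J,T \right)} = \left(J - 1\right) \left(T + \left(9 - 4\right)\right) = \left(-1 + J\right) \left(T + \left(9 - 4\right)\right) = \left(-1 + J\right) \left(T + 5\right) = \left(-1 + J\right) \left(5 + T\right)$)
$E{\left(-14,-57 \right)} - 3059 = \left(-5 - -57 + 5 \left(-14\right) - -798\right) - 3059 = \left(-5 + 57 - 70 + 798\right) - 3059 = 780 - 3059 = -2279$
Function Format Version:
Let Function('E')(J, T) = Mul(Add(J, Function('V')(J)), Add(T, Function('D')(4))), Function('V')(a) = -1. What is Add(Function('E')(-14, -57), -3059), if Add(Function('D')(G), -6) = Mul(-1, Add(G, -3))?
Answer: -2279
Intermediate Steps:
Function('D')(G) = Add(9, Mul(-1, G)) (Function('D')(G) = Add(6, Mul(-1, Add(G, -3))) = Add(6, Mul(-1, Add(-3, G))) = Add(6, Add(3, Mul(-1, G))) = Add(9, Mul(-1, G)))
Function('E')(J, T) = Mul(Add(-1, J), Add(5, T)) (Function('E')(J, T) = Mul(Add(J, -1), Add(T, Add(9, Mul(-1, 4)))) = Mul(Add(-1, J), Add(T, Add(9, -4))) = Mul(Add(-1, J), Add(T, 5)) = Mul(Add(-1, J), Add(5, T)))
Add(Function('E')(-14, -57), -3059) = Add(Add(-5, Mul(-1, -57), Mul(5, -14), Mul(-14, -57)), -3059) = Add(Add(-5, 57, -70, 798), -3059) = Add(780, -3059) = -2279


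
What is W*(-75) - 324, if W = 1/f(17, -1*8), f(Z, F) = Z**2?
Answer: -93711/289 ≈ -324.26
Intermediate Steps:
W = 1/289 (W = 1/(17**2) = 1/289 ≈ 0.0034602)
W*(-75) - 324 = (1/289)*(-75) - 324 = -75/289 - 324 = -93711/289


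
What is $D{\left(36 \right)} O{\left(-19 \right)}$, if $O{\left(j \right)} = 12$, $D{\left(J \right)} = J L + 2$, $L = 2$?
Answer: $888$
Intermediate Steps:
$D{\left(J \right)} = 2 + 2 J$ ($D{\left(J \right)} = J 2 + 2 = 2 J + 2 = 2 + 2 J$)
$D{\left(36 \right)} O{\left(-19 \right)} = \left(2 + 2 \cdot 36\right) 12 = \left(2 + 72\right) 12 = 74 \cdot 12 = 888$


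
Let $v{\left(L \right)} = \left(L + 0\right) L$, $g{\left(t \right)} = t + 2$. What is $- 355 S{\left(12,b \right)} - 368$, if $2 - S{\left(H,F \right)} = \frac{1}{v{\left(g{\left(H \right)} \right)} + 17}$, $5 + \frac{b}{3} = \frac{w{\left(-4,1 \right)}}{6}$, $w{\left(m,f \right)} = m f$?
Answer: $- \frac{3229}{3} \approx -1076.3$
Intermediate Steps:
$g{\left(t \right)} = 2 + t$
$w{\left(m,f \right)} = f m$
$v{\left(L \right)} = L^{2}$ ($v{\left(L \right)} = L L = L^{2}$)
$b = -17$ ($b = -15 + 3 \frac{1 \left(-4\right)}{6} = -15 + 3 \left(\left(-4\right) \frac{1}{6}\right) = -15 + 3 \left(- \frac{2}{3}\right) = -15 - 2 = -17$)
$S{\left(H,F \right)} = 2 - \frac{1}{17 + \left(2 + H\right)^{2}}$ ($S{\left(H,F \right)} = 2 - \frac{1}{\left(2 + H\right)^{2} + 17} = 2 - \frac{1}{17 + \left(2 + H\right)^{2}}$)
$- 355 S{\left(12,b \right)} - 368 = - 355 \frac{33 + 2 \left(2 + 12\right)^{2}}{17 + \left(2 + 12\right)^{2}} - 368 = - 355 \frac{33 + 2 \cdot 14^{2}}{17 + 14^{2}} - 368 = - 355 \frac{33 + 2 \cdot 196}{17 + 196} - 368 = - 355 \frac{33 + 392}{213} - 368 = - 355 \cdot \frac{1}{213} \cdot 425 - 368 = \left(-355\right) \frac{425}{213} - 368 = - \frac{2125}{3} - 368 = - \frac{3229}{3}$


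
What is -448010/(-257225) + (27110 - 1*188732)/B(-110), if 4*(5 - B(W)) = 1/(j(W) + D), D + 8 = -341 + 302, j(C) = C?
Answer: -580146095582/17954305 ≈ -32312.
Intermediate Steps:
D = -47 (D = -8 + (-341 + 302) = -8 - 39 = -47)
B(W) = 5 - 1/(4*(-47 + W)) (B(W) = 5 - 1/(4*(W - 47)) = 5 - 1/(4*(-47 + W)))
-448010/(-257225) + (27110 - 1*188732)/B(-110) = -448010/(-257225) + (27110 - 1*188732)/(((-941 + 20*(-110))/(4*(-47 - 110)))) = -448010*(-1/257225) + (27110 - 188732)/(((¼)*(-941 - 2200)/(-157))) = 89602/51445 - 161622/((¼)*(-1/157)*(-3141)) = 89602/51445 - 161622/3141/628 = 89602/51445 - 161622*628/3141 = 89602/51445 - 11277624/349 = -580146095582/17954305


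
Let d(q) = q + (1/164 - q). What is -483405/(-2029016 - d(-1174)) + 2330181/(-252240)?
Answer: -10071875158671/1119133807600 ≈ -8.9997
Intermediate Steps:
d(q) = 1/164 (d(q) = q + (1/164 - q) = 1/164)
-483405/(-2029016 - d(-1174)) + 2330181/(-252240) = -483405/(-2029016 - 1*1/164) + 2330181/(-252240) = -483405/(-2029016 - 1/164) + 2330181*(-1/252240) = -483405/(-332758625/164) - 776727/84080 = -483405*(-164/332758625) - 776727/84080 = 15855684/66551725 - 776727/84080 = -10071875158671/1119133807600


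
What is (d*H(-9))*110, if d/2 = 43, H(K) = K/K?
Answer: 9460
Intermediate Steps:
H(K) = 1
d = 86 (d = 2*43 = 86)
(d*H(-9))*110 = (86*1)*110 = 86*110 = 9460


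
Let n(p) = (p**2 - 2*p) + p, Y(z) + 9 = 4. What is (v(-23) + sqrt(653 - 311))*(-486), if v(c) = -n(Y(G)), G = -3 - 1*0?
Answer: 14580 - 1458*sqrt(38) ≈ 5592.3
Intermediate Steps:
G = -3 (G = -3 + 0 = -3)
Y(z) = -5 (Y(z) = -9 + 4 = -5)
n(p) = p**2 - p
v(c) = -30 (v(c) = -(-5)*(-1 - 5) = -(-5)*(-6) = -1*30 = -30)
(v(-23) + sqrt(653 - 311))*(-486) = (-30 + sqrt(653 - 311))*(-486) = (-30 + sqrt(342))*(-486) = (-30 + 3*sqrt(38))*(-486) = 14580 - 1458*sqrt(38)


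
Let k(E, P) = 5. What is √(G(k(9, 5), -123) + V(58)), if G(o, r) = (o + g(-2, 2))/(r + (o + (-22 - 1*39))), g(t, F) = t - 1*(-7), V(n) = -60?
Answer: 5*I*√76970/179 ≈ 7.7496*I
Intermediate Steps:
g(t, F) = 7 + t (g(t, F) = t + 7 = 7 + t)
G(o, r) = (5 + o)/(-61 + o + r) (G(o, r) = (o + (7 - 2))/(r + (o + (-22 - 1*39))) = (o + 5)/(r + (o + (-22 - 39))) = (5 + o)/(r + (o - 61)) = (5 + o)/(r + (-61 + o)) = (5 + o)/(-61 + o + r))
√(G(k(9, 5), -123) + V(58)) = √((5 + 5)/(-61 + 5 - 123) - 60) = √(10/(-179) - 60) = √(-1/179*10 - 60) = √(-10/179 - 60) = √(-10750/179) = 5*I*√76970/179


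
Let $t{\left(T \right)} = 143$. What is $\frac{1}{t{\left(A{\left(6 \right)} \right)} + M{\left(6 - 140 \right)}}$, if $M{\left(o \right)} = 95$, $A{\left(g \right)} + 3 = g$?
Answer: $\frac{1}{238} \approx 0.0042017$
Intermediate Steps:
$A{\left(g \right)} = -3 + g$
$\frac{1}{t{\left(A{\left(6 \right)} \right)} + M{\left(6 - 140 \right)}} = \frac{1}{143 + 95} = \frac{1}{238}$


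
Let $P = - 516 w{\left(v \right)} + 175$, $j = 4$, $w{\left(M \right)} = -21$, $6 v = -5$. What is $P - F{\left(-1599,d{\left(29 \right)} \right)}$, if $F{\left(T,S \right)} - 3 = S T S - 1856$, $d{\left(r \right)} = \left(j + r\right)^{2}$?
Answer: $1896300543$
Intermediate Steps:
$v = - \frac{5}{6}$ ($v = \frac{1}{6} \left(-5\right) = - \frac{5}{6} \approx -0.83333$)
$P = 11011$ ($P = \left(-516\right) \left(-21\right) + 175 = 10836 + 175 = 11011$)
$d{\left(r \right)} = \left(4 + r\right)^{2}$
$F{\left(T,S \right)} = -1853 + T S^{2}$ ($F{\left(T,S \right)} = 3 + \left(S T S - 1856\right) = 3 + \left(T S^{2} - 1856\right) = 3 + \left(-1856 + T S^{2}\right) = -1853 + T S^{2}$)
$P - F{\left(-1599,d{\left(29 \right)} \right)} = 11011 - \left(-1853 - 1599 \left(\left(4 + 29\right)^{2}\right)^{2}\right) = 11011 - \left(-1853 - 1599 \left(33^{2}\right)^{2}\right) = 11011 - \left(-1853 - 1599 \cdot 1089^{2}\right) = 11011 - \left(-1853 - 1896287679\right) = 11011 - -1896289532 = 11011 + 1896289532 = 1896300543$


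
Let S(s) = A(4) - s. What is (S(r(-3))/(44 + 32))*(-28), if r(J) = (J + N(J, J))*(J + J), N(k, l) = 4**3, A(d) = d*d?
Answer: -2674/19 ≈ -140.74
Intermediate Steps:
A(d) = d**2
N(k, l) = 64
r(J) = 2*J*(64 + J) (r(J) = (J + 64)*(J + J) = (64 + J)*(2*J) = 2*J*(64 + J))
S(s) = 16 - s (S(s) = 4**2 - s = 16 - s)
(S(r(-3))/(44 + 32))*(-28) = ((16 - 2*(-3)*(64 - 3))/(44 + 32))*(-28) = ((16 - 2*(-3)*61)/76)*(-28) = ((16 - 1*(-366))*(1/76))*(-28) = ((16 + 366)*(1/76))*(-28) = (382*(1/76))*(-28) = (191/38)*(-28) = -2674/19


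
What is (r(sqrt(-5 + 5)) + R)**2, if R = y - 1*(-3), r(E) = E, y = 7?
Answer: 100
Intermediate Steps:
R = 10 (R = 7 - 1*(-3) = 7 + 3 = 10)
(r(sqrt(-5 + 5)) + R)**2 = (sqrt(-5 + 5) + 10)**2 = (sqrt(0) + 10)**2 = (0 + 10)**2 = 10**2 = 100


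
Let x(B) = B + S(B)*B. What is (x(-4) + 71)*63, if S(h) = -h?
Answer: 3213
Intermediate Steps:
x(B) = B - B² (x(B) = B + (-B)*B = B - B²)
(x(-4) + 71)*63 = (-4*(1 - 1*(-4)) + 71)*63 = (-4*(1 + 4) + 71)*63 = (-4*5 + 71)*63 = (-20 + 71)*63 = 51*63 = 3213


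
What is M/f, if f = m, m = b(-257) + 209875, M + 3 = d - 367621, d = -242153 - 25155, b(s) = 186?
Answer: -634932/210061 ≈ -3.0226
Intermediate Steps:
d = -267308
M = -634932 (M = -3 + (-267308 - 367621) = -3 - 634929 = -634932)
m = 210061 (m = 186 + 209875 = 210061)
f = 210061
M/f = -634932/210061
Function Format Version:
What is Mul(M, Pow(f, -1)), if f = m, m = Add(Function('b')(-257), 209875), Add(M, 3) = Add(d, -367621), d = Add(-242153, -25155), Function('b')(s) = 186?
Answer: Rational(-634932, 210061) ≈ -3.0226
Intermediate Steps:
d = -267308
M = -634932 (M = Add(-3, Add(-267308, -367621)) = Add(-3, -634929) = -634932)
m = 210061 (m = Add(186, 209875) = 210061)
f = 210061
Mul(M, Pow(f, -1)) = Mul(-634932, Pow(210061, -1)) = Mul(-634932, Rational(1, 210061)) = Rational(-634932, 210061)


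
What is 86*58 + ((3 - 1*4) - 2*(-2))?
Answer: 4991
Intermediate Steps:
86*58 + ((3 - 1*4) - 2*(-2)) = 4988 + ((3 - 4) + 4) = 4988 + (-1 + 4) = 4988 + 3 = 4991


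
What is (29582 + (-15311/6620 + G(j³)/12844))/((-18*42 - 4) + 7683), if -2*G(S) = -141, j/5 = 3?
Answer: 1257540404593/294321929720 ≈ 4.2727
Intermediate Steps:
j = 15 (j = 5*3 = 15)
G(S) = 141/2 (G(S) = -½*(-141) = 141/2)
(29582 + (-15311/6620 + G(j³)/12844))/((-18*42 - 4) + 7683) = (29582 + (-15311/6620 + (141/2)/12844))/((-18*42 - 4) + 7683) = (29582 + (-15311*1/6620 + (141/2)*(1/12844)))/((-756 - 4) + 7683) = (29582 + (-15311/6620 + 141/25688))/(-760 + 7683) = (29582 - 98093887/42513640)/6923 = (1257540404593/42513640)*(1/6923) = 1257540404593/294321929720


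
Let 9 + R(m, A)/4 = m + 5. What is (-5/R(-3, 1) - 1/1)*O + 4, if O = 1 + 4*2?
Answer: -95/28 ≈ -3.3929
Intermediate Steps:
R(m, A) = -16 + 4*m (R(m, A) = -36 + 4*(m + 5) = -36 + 4*(5 + m) = -36 + (20 + 4*m) = -16 + 4*m)
O = 9 (O = 1 + 8 = 9)
(-5/R(-3, 1) - 1/1)*O + 4 = (-5/(-16 + 4*(-3)) - 1/1)*9 + 4 = (-5/(-16 - 12) - 1*1)*9 + 4 = (-5/(-28) - 1)*9 + 4 = (-5*(-1/28) - 1)*9 + 4 = (5/28 - 1)*9 + 4 = -23/28*9 + 4 = -207/28 + 4 = -95/28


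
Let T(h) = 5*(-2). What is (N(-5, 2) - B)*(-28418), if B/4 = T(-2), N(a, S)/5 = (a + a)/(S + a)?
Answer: -4831060/3 ≈ -1.6104e+6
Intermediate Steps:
N(a, S) = 10*a/(S + a) (N(a, S) = 5*((a + a)/(S + a)) = 5*((2*a)/(S + a)) = 5*(2*a/(S + a)) = 10*a/(S + a))
T(h) = -10
B = -40 (B = 4*(-10) = -40)
(N(-5, 2) - B)*(-28418) = (10*(-5)/(2 - 5) - 1*(-40))*(-28418) = (10*(-5)/(-3) + 40)*(-28418) = (10*(-5)*(-⅓) + 40)*(-28418) = (50/3 + 40)*(-28418) = (170/3)*(-28418) = -4831060/3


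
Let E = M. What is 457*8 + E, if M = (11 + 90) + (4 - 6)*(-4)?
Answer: 3765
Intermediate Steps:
M = 109 (M = 101 - 2*(-4) = 101 + 8 = 109)
E = 109
457*8 + E = 457*8 + 109 = 3656 + 109 = 3765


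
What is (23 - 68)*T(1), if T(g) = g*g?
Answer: -45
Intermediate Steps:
T(g) = g²
(23 - 68)*T(1) = (23 - 68)*1² = -45*1 = -45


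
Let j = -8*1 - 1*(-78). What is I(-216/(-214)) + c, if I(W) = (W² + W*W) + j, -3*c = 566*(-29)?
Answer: 190398160/34347 ≈ 5543.4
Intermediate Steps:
c = 16414/3 (c = -566*(-29)/3 = -⅓*(-16414) = 16414/3 ≈ 5471.3)
j = 70 (j = -8 + 78 = 70)
I(W) = 70 + 2*W² (I(W) = (W² + W*W) + 70 = (W² + W²) + 70 = 2*W² + 70 = 70 + 2*W²)
I(-216/(-214)) + c = (70 + 2*(-216/(-214))²) + 16414/3 = (70 + 2*(-216*(-1/214))²) + 16414/3 = (70 + 2*(108/107)²) + 16414/3 = (70 + 2*(11664/11449)) + 16414/3 = (70 + 23328/11449) + 16414/3 = 824758/11449 + 16414/3 = 190398160/34347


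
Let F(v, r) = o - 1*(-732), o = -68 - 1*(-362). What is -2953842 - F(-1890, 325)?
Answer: -2954868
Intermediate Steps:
o = 294 (o = -68 + 362 = 294)
F(v, r) = 1026 (F(v, r) = 294 - 1*(-732) = 294 + 732 = 1026)
-2953842 - F(-1890, 325) = -2953842 - 1*1026 = -2953842 - 1026 = -2954868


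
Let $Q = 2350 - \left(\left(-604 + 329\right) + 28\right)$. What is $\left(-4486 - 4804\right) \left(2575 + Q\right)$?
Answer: $-48047880$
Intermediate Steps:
$Q = 2597$ ($Q = 2350 - \left(-275 + 28\right) = 2350 - -247 = 2350 + 247 = 2597$)
$\left(-4486 - 4804\right) \left(2575 + Q\right) = \left(-4486 - 4804\right) \left(2575 + 2597\right) = \left(-9290\right) 5172 = -48047880$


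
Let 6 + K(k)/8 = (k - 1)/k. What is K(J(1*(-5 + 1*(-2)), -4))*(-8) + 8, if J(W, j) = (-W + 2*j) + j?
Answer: 1576/5 ≈ 315.20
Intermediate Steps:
J(W, j) = -W + 3*j
K(k) = -48 + 8*(-1 + k)/k (K(k) = -48 + 8*((k - 1)/k) = -48 + 8*((-1 + k)/k) = -48 + 8*(-1 + k)/k)
K(J(1*(-5 + 1*(-2)), -4))*(-8) + 8 = (-40 - 8/(-(-5 + 1*(-2)) + 3*(-4)))*(-8) + 8 = (-40 - 8/(-(-5 - 2) - 12))*(-8) + 8 = (-40 - 8/(-(-7) - 12))*(-8) + 8 = (-40 - 8/(-1*(-7) - 12))*(-8) + 8 = (-40 - 8/(7 - 12))*(-8) + 8 = (-40 - 8/(-5))*(-8) + 8 = (-40 - 8*(-1/5))*(-8) + 8 = (-40 + 8/5)*(-8) + 8 = -192/5*(-8) + 8 = 1536/5 + 8 = 1576/5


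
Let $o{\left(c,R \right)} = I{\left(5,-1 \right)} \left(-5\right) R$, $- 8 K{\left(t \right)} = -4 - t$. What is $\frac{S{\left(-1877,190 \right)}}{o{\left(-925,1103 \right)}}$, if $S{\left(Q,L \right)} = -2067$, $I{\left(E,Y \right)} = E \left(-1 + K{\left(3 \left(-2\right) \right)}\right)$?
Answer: $- \frac{8268}{137875} \approx -0.059967$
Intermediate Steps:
$K{\left(t \right)} = \frac{1}{2} + \frac{t}{8}$ ($K{\left(t \right)} = - \frac{-4 - t}{8} = \frac{1}{2} + \frac{t}{8}$)
$I{\left(E,Y \right)} = - \frac{5 E}{4}$ ($I{\left(E,Y \right)} = E \left(-1 + \left(\frac{1}{2} + \frac{3 \left(-2\right)}{8}\right)\right) = E \left(-1 + \left(\frac{1}{2} + \frac{1}{8} \left(-6\right)\right)\right) = E \left(-1 + \left(\frac{1}{2} - \frac{3}{4}\right)\right) = E \left(-1 - \frac{1}{4}\right) = E \left(- \frac{5}{4}\right) = - \frac{5 E}{4}$)
$o{\left(c,R \right)} = \frac{125 R}{4}$ ($o{\left(c,R \right)} = \left(- \frac{5}{4}\right) 5 \left(-5\right) R = \left(- \frac{25}{4}\right) \left(-5\right) R = \frac{125 R}{4}$)
$\frac{S{\left(-1877,190 \right)}}{o{\left(-925,1103 \right)}} = - \frac{2067}{\frac{125}{4} \cdot 1103} = - \frac{2067}{\frac{137875}{4}} = \left(-2067\right) \frac{4}{137875} = - \frac{8268}{137875}$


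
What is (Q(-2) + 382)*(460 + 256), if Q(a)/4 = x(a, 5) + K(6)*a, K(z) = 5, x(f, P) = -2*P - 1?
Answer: 213368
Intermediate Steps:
x(f, P) = -1 - 2*P
Q(a) = -44 + 20*a (Q(a) = 4*((-1 - 2*5) + 5*a) = 4*((-1 - 10) + 5*a) = 4*(-11 + 5*a) = -44 + 20*a)
(Q(-2) + 382)*(460 + 256) = ((-44 + 20*(-2)) + 382)*(460 + 256) = ((-44 - 40) + 382)*716 = (-84 + 382)*716 = 298*716 = 213368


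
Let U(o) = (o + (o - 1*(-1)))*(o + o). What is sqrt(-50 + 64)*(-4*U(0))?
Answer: 0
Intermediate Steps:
U(o) = 2*o*(1 + 2*o) (U(o) = (o + (o + 1))*(2*o) = (o + (1 + o))*(2*o) = (1 + 2*o)*(2*o) = 2*o*(1 + 2*o))
sqrt(-50 + 64)*(-4*U(0)) = sqrt(-50 + 64)*(-8*0*(1 + 2*0)) = sqrt(14)*(-8*0*(1 + 0)) = sqrt(14)*(-8*0) = sqrt(14)*(-4*0) = sqrt(14)*0 = 0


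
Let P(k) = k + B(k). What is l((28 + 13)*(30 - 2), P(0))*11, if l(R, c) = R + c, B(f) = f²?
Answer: 12628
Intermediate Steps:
P(k) = k + k²
l((28 + 13)*(30 - 2), P(0))*11 = ((28 + 13)*(30 - 2) + 0*(1 + 0))*11 = (41*28 + 0*1)*11 = (1148 + 0)*11 = 1148*11 = 12628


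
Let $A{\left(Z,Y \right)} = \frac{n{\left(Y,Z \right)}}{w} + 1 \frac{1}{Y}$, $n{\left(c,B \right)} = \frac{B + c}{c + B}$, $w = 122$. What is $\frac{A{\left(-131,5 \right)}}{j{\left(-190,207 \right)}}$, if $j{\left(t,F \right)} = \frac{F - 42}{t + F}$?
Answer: $\frac{2159}{100650} \approx 0.021451$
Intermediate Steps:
$j{\left(t,F \right)} = \frac{-42 + F}{F + t}$
$n{\left(c,B \right)} = 1$ ($n{\left(c,B \right)} = \frac{B + c}{B + c} = 1$)
$A{\left(Z,Y \right)} = \frac{1}{122} + \frac{1}{Y}$ ($A{\left(Z,Y \right)} = 1 \cdot \frac{1}{122} + 1 \frac{1}{Y} = 1 \cdot \frac{1}{122} + \frac{1}{Y} = \frac{1}{122} + \frac{1}{Y}$)
$\frac{A{\left(-131,5 \right)}}{j{\left(-190,207 \right)}} = \frac{\frac{1}{122} \cdot \frac{1}{5} \left(122 + 5\right)}{\frac{1}{207 - 190} \left(-42 + 207\right)} = \frac{\frac{1}{122} \cdot \frac{1}{5} \cdot 127}{\frac{1}{17} \cdot 165} = \frac{127}{610 \cdot \frac{1}{17} \cdot 165} = \frac{127}{610 \cdot \frac{165}{17}} = \frac{127}{610} \cdot \frac{17}{165} = \frac{2159}{100650}$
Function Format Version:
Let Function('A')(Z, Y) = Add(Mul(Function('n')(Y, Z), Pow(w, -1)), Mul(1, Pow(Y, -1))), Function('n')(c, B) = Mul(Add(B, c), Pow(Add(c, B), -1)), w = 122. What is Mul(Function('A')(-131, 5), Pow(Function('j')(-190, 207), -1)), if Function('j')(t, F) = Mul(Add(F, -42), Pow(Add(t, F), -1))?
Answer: Rational(2159, 100650) ≈ 0.021451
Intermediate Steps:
Function('j')(t, F) = Mul(Pow(Add(F, t), -1), Add(-42, F)) (Function('j')(t, F) = Mul(Add(-42, F), Pow(Add(F, t), -1)) = Mul(Pow(Add(F, t), -1), Add(-42, F)))
Function('n')(c, B) = 1 (Function('n')(c, B) = Mul(Add(B, c), Pow(Add(B, c), -1)) = 1)
Function('A')(Z, Y) = Add(Rational(1, 122), Pow(Y, -1)) (Function('A')(Z, Y) = Add(Mul(1, Pow(122, -1)), Mul(1, Pow(Y, -1))) = Add(Mul(1, Rational(1, 122)), Pow(Y, -1)) = Add(Rational(1, 122), Pow(Y, -1)))
Mul(Function('A')(-131, 5), Pow(Function('j')(-190, 207), -1)) = Mul(Mul(Rational(1, 122), Pow(5, -1), Add(122, 5)), Pow(Mul(Pow(Add(207, -190), -1), Add(-42, 207)), -1)) = Mul(Mul(Rational(1, 122), Rational(1, 5), 127), Pow(Mul(Pow(17, -1), 165), -1)) = Mul(Rational(127, 610), Pow(Mul(Rational(1, 17), 165), -1)) = Mul(Rational(127, 610), Pow(Rational(165, 17), -1)) = Mul(Rational(127, 610), Rational(17, 165)) = Rational(2159, 100650)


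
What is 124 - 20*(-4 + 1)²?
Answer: -56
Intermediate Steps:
124 - 20*(-4 + 1)² = 124 - 20*(-3)² = 124 - 20*9 = 124 - 180 = -56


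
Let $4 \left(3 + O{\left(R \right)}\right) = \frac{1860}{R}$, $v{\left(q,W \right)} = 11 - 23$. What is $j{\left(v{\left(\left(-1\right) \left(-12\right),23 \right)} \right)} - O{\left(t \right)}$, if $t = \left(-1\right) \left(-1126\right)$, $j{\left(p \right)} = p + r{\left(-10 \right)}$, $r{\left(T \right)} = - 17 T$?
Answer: $\frac{180821}{1126} \approx 160.59$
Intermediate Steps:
$v{\left(q,W \right)} = -12$
$j{\left(p \right)} = 170 + p$ ($j{\left(p \right)} = p - -170 = p + 170 = 170 + p$)
$t = 1126$
$O{\left(R \right)} = -3 + \frac{465}{R}$ ($O{\left(R \right)} = -3 + \frac{1860 \frac{1}{R}}{4} = -3 + \frac{465}{R}$)
$j{\left(v{\left(\left(-1\right) \left(-12\right),23 \right)} \right)} - O{\left(t \right)} = \left(170 - 12\right) - \left(-3 + \frac{465}{1126}\right) = 158 - \left(-3 + 465 \cdot \frac{1}{1126}\right) = 158 - \left(-3 + \frac{465}{1126}\right) = 158 - - \frac{2913}{1126} = 158 + \frac{2913}{1126} = \frac{180821}{1126}$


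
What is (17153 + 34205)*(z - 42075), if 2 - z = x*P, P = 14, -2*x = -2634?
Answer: -3107723938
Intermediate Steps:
x = 1317 (x = -½*(-2634) = 1317)
z = -18436 (z = 2 - 1317*14 = 2 - 1*18438 = 2 - 18438 = -18436)
(17153 + 34205)*(z - 42075) = (17153 + 34205)*(-18436 - 42075) = 51358*(-60511) = -3107723938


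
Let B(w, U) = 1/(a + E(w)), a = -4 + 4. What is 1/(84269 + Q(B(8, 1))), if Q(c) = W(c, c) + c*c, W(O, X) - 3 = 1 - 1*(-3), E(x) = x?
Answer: 64/5393665 ≈ 1.1866e-5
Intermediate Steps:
a = 0
B(w, U) = 1/w (B(w, U) = 1/(0 + w) = 1/w)
W(O, X) = 7 (W(O, X) = 3 + (1 - 1*(-3)) = 3 + (1 + 3) = 3 + 4 = 7)
Q(c) = 7 + c² (Q(c) = 7 + c*c = 7 + c²)
1/(84269 + Q(B(8, 1))) = 1/(84269 + (7 + (1/8)²)) = 1/(84269 + (7 + (⅛)²)) = 1/(84269 + (7 + 1/64)) = 1/(84269 + 449/64) = 1/(5393665/64) = 64/5393665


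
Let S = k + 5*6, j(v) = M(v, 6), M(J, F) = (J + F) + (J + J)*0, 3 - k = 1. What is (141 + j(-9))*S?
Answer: 4416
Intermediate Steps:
k = 2 (k = 3 - 1*1 = 3 - 1 = 2)
M(J, F) = F + J (M(J, F) = (F + J) + (2*J)*0 = (F + J) + 0 = F + J)
j(v) = 6 + v
S = 32 (S = 2 + 5*6 = 2 + 30 = 32)
(141 + j(-9))*S = (141 + (6 - 9))*32 = (141 - 3)*32 = 138*32 = 4416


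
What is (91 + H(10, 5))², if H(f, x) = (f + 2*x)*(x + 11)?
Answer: 168921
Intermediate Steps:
H(f, x) = (11 + x)*(f + 2*x) (H(f, x) = (f + 2*x)*(11 + x) = (11 + x)*(f + 2*x))
(91 + H(10, 5))² = (91 + (2*5² + 11*10 + 22*5 + 10*5))² = (91 + (2*25 + 110 + 110 + 50))² = (91 + (50 + 110 + 110 + 50))² = (91 + 320)² = 411² = 168921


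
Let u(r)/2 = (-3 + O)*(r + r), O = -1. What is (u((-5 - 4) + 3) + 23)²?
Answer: 14161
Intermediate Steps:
u(r) = -16*r (u(r) = 2*((-3 - 1)*(r + r)) = 2*(-8*r) = -16*r)
(u((-5 - 4) + 3) + 23)² = (-16*((-5 - 4) + 3) + 23)² = (-16*(-9 + 3) + 23)² = (-16*(-6) + 23)² = (96 + 23)² = 119² = 14161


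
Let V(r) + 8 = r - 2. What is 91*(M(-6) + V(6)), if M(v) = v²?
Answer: 2912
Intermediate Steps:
V(r) = -10 + r (V(r) = -8 + (r - 2) = -8 + (-2 + r) = -10 + r)
91*(M(-6) + V(6)) = 91*((-6)² + (-10 + 6)) = 91*(36 - 4) = 91*32 = 2912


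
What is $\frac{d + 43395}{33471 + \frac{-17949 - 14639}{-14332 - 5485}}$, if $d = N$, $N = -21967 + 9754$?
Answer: $\frac{617933694}{663327395} \approx 0.93157$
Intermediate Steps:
$N = -12213$
$d = -12213$
$\frac{d + 43395}{33471 + \frac{-17949 - 14639}{-14332 - 5485}} = \frac{-12213 + 43395}{33471 + \frac{-17949 - 14639}{-14332 - 5485}} = \frac{31182}{33471 - \frac{32588}{-19817}} = \frac{31182}{33471 - - \frac{32588}{19817}} = \frac{31182}{33471 + \frac{32588}{19817}} = \frac{31182}{\frac{663327395}{19817}} = 31182 \cdot \frac{19817}{663327395} = \frac{617933694}{663327395}$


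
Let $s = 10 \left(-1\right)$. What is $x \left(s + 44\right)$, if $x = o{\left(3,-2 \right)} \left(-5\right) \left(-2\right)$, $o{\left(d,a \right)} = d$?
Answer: $1020$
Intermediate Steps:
$s = -10$
$x = 30$ ($x = 3 \left(-5\right) \left(-2\right) = \left(-15\right) \left(-2\right) = 30$)
$x \left(s + 44\right) = 30 \left(-10 + 44\right) = 30 \cdot 34 = 1020$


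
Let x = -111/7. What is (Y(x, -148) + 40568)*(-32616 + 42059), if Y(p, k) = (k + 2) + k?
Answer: 380307382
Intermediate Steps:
x = -111/7 (x = -111*⅐ = -111/7 ≈ -15.857)
Y(p, k) = 2 + 2*k (Y(p, k) = (2 + k) + k = 2 + 2*k)
(Y(x, -148) + 40568)*(-32616 + 42059) = ((2 + 2*(-148)) + 40568)*(-32616 + 42059) = ((2 - 296) + 40568)*9443 = (-294 + 40568)*9443 = 40274*9443 = 380307382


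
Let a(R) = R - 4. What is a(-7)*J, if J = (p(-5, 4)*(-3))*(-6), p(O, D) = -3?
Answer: 594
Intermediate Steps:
a(R) = -4 + R
J = -54 (J = -3*(-3)*(-6) = 9*(-6) = -54)
a(-7)*J = (-4 - 7)*(-54) = -11*(-54) = 594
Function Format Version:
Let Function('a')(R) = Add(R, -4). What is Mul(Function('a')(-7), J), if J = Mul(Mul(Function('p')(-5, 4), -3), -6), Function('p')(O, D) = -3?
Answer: 594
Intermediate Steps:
Function('a')(R) = Add(-4, R)
J = -54 (J = Mul(Mul(-3, -3), -6) = Mul(9, -6) = -54)
Mul(Function('a')(-7), J) = Mul(Add(-4, -7), -54) = Mul(-11, -54) = 594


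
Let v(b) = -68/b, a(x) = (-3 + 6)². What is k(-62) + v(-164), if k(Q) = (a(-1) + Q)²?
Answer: 115186/41 ≈ 2809.4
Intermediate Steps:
a(x) = 9 (a(x) = 3² = 9)
k(Q) = (9 + Q)²
k(-62) + v(-164) = (9 - 62)² - 68/(-164) = (-53)² - 68*(-1/164) = 2809 + 17/41 = 115186/41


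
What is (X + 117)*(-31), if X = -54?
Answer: -1953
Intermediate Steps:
(X + 117)*(-31) = (-54 + 117)*(-31) = 63*(-31) = -1953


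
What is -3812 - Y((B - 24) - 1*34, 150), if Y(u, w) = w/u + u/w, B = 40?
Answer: -285266/75 ≈ -3803.5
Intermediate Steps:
Y(u, w) = u/w + w/u
-3812 - Y((B - 24) - 1*34, 150) = -3812 - (((40 - 24) - 1*34)/150 + 150/((40 - 24) - 1*34)) = -3812 - ((16 - 34)*(1/150) + 150/(16 - 34)) = -3812 - (-18*1/150 + 150/(-18)) = -3812 - (-3/25 + 150*(-1/18)) = -3812 - (-3/25 - 25/3) = -3812 - 1*(-634/75) = -3812 + 634/75 = -285266/75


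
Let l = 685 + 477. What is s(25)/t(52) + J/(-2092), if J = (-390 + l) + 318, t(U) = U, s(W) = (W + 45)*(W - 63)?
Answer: -702675/13598 ≈ -51.675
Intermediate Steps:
s(W) = (-63 + W)*(45 + W) (s(W) = (45 + W)*(-63 + W) = (-63 + W)*(45 + W))
l = 1162
J = 1090 (J = (-390 + 1162) + 318 = 772 + 318 = 1090)
s(25)/t(52) + J/(-2092) = (-2835 + 25**2 - 18*25)/52 + 1090/(-2092) = (-2835 + 625 - 450)*(1/52) + 1090*(-1/2092) = -2660*1/52 - 545/1046 = -665/13 - 545/1046 = -702675/13598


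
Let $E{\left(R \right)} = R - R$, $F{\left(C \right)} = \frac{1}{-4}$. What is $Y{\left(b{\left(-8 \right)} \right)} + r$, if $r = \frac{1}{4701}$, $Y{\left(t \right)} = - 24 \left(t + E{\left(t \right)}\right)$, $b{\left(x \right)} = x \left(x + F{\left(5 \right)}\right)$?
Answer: $- \frac{7446383}{4701} \approx -1584.0$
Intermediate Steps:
$F{\left(C \right)} = - \frac{1}{4}$
$E{\left(R \right)} = 0$
$b{\left(x \right)} = x \left(- \frac{1}{4} + x\right)$ ($b{\left(x \right)} = x \left(x - \frac{1}{4}\right) = x \left(- \frac{1}{4} + x\right)$)
$Y{\left(t \right)} = - 24 t$ ($Y{\left(t \right)} = - 24 \left(t + 0\right) = - 24 t$)
$r = \frac{1}{4701} \approx 0.00021272$
$Y{\left(b{\left(-8 \right)} \right)} + r = - 24 \left(- 8 \left(- \frac{1}{4} - 8\right)\right) + \frac{1}{4701} = - 24 \left(\left(-8\right) \left(- \frac{33}{4}\right)\right) + \frac{1}{4701} = \left(-24\right) 66 + \frac{1}{4701} = -1584 + \frac{1}{4701} = - \frac{7446383}{4701}$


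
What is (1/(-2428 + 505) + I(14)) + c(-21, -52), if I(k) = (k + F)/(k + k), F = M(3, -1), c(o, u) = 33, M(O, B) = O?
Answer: 1809515/53844 ≈ 33.607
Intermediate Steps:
F = 3
I(k) = (3 + k)/(2*k) (I(k) = (k + 3)/(k + k) = (3 + k)/((2*k)) = (3 + k)*(1/(2*k)) = (3 + k)/(2*k))
(1/(-2428 + 505) + I(14)) + c(-21, -52) = (1/(-2428 + 505) + (1/2)*(3 + 14)/14) + 33 = (1/(-1923) + (1/2)*(1/14)*17) + 33 = (-1/1923 + 17/28) + 33 = 32663/53844 + 33 = 1809515/53844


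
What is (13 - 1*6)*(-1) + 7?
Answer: 0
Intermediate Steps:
(13 - 1*6)*(-1) + 7 = (13 - 6)*(-1) + 7 = 7*(-1) + 7 = -7 + 7 = 0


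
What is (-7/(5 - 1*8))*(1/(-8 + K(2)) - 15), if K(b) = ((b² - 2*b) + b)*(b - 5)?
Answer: -211/6 ≈ -35.167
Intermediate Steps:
K(b) = (-5 + b)*(b² - b) (K(b) = (b² - b)*(-5 + b) = (-5 + b)*(b² - b))
(-7/(5 - 1*8))*(1/(-8 + K(2)) - 15) = (-7/(5 - 1*8))*(1/(-8 + 2*(5 + 2² - 6*2)) - 15) = (-7/(5 - 8))*(1/(-8 + 2*(5 + 4 - 12)) - 15) = (-7/(-3))*(1/(-8 + 2*(-3)) - 15) = (-7*(-⅓))*(1/(-8 - 6) - 15) = 7*(1/(-14) - 15)/3 = 7*(-1/14 - 15)/3 = (7/3)*(-211/14) = -211/6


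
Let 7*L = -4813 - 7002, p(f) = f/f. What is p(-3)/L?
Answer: -7/11815 ≈ -0.00059247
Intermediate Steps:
p(f) = 1
L = -11815/7 (L = (-4813 - 7002)/7 = (⅐)*(-11815) = -11815/7 ≈ -1687.9)
p(-3)/L = 1/(-11815/7) = -7/11815*1 = -7/11815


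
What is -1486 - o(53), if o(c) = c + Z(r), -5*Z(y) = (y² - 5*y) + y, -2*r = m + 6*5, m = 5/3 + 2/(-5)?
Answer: -6649259/4500 ≈ -1477.6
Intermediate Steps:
m = 19/15 (m = 5*(⅓) + 2*(-⅕) = 5/3 - ⅖ = 19/15 ≈ 1.2667)
r = -469/30 (r = -(19/15 + 6*5)/2 = -(19/15 + 30)/2 = -½*469/15 = -469/30 ≈ -15.633)
Z(y) = -y²/5 + 4*y/5 (Z(y) = -((y² - 5*y) + y)/5 = -(y² - 4*y)/5 = -y²/5 + 4*y/5)
o(c) = -276241/4500 + c (o(c) = c + (⅕)*(-469/30)*(4 - 1*(-469/30)) = c + (⅕)*(-469/30)*(4 + 469/30) = c + (⅕)*(-469/30)*(589/30) = c - 276241/4500 = -276241/4500 + c)
-1486 - o(53) = -1486 - (-276241/4500 + 53) = -1486 - 1*(-37741/4500) = -1486 + 37741/4500 = -6649259/4500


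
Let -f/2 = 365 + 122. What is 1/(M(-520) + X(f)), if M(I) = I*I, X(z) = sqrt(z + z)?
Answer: 67600/18279040487 - I*sqrt(487)/36558080974 ≈ 3.6982e-6 - 6.0364e-10*I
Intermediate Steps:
f = -974 (f = -2*(365 + 122) = -2*487 = -974)
X(z) = sqrt(2)*sqrt(z) (X(z) = sqrt(2*z) = sqrt(2)*sqrt(z))
M(I) = I**2
1/(M(-520) + X(f)) = 1/((-520)**2 + sqrt(2)*sqrt(-974)) = 1/(270400 + sqrt(2)*(I*sqrt(974))) = 1/(270400 + 2*I*sqrt(487))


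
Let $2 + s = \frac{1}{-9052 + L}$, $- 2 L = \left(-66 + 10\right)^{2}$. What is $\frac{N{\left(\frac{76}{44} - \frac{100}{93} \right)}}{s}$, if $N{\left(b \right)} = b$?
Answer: $- \frac{2361180}{7243181} \approx -0.32599$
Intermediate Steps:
$L = -1568$ ($L = - \frac{\left(-66 + 10\right)^{2}}{2} = - \frac{\left(-56\right)^{2}}{2} = \left(- \frac{1}{2}\right) 3136 = -1568$)
$s = - \frac{21241}{10620}$ ($s = -2 + \frac{1}{-9052 - 1568} = -2 + \frac{1}{-10620} = -2 - \frac{1}{10620} = - \frac{21241}{10620} \approx -2.0001$)
$\frac{N{\left(\frac{76}{44} - \frac{100}{93} \right)}}{s} = \frac{\frac{76}{44} - \frac{100}{93}}{- \frac{21241}{10620}} = \left(76 \cdot \frac{1}{44} - \frac{100}{93}\right) \left(- \frac{10620}{21241}\right) = \left(\frac{19}{11} - \frac{100}{93}\right) \left(- \frac{10620}{21241}\right) = \frac{667}{1023} \left(- \frac{10620}{21241}\right) = - \frac{2361180}{7243181}$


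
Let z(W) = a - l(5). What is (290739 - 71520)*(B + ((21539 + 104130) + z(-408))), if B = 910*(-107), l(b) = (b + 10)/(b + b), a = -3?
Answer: 12405383991/2 ≈ 6.2027e+9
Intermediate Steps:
l(b) = (10 + b)/(2*b) (l(b) = (10 + b)/((2*b)) = (10 + b)*(1/(2*b)) = (10 + b)/(2*b))
z(W) = -9/2 (z(W) = -3 - (10 + 5)/(2*5) = -3 - 15/(2*5) = -3 - 1*3/2 = -3 - 3/2 = -9/2)
B = -97370
(290739 - 71520)*(B + ((21539 + 104130) + z(-408))) = (290739 - 71520)*(-97370 + ((21539 + 104130) - 9/2)) = 219219*(-97370 + (125669 - 9/2)) = 219219*(-97370 + 251329/2) = 219219*(56589/2) = 12405383991/2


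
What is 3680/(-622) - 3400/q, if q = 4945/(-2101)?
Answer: 442499720/307579 ≈ 1438.7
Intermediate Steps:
q = -4945/2101 (q = 4945*(-1/2101) = -4945/2101 ≈ -2.3536)
3680/(-622) - 3400/q = 3680/(-622) - 3400/(-4945/2101) = 3680*(-1/622) - 3400*(-2101/4945) = -1840/311 + 1428680/989 = 442499720/307579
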